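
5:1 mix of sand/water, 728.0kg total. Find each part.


Total parts = 5 + 1 = 6
sand: 728.0 × 5/6 = 606.7kg
water: 728.0 × 1/6 = 121.3kg
= 606.7kg and 121.3kg

606.7kg and 121.3kg


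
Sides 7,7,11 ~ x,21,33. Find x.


Scale factor = 21/7 = 3
Missing side = 7 × 3
= 21.0

21.0


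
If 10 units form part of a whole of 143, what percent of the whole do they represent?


Percentage = (part / whole) × 100
= (10 / 143) × 100
≈ 6.99%

6.99%


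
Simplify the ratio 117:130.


GCD(117, 130) = 13
117/13 : 130/13
= 9:10

9:10


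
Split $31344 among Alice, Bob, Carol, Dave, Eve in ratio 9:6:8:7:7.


Total parts = 9 + 6 + 8 + 7 + 7 = 37
Alice: 31344 × 9/37 = 7624.22
Bob: 31344 × 6/37 = 5082.81
Carol: 31344 × 8/37 = 6777.08
Dave: 31344 × 7/37 = 5929.95
Eve: 31344 × 7/37 = 5929.95
= Alice: $7624.22, Bob: $5082.81, Carol: $6777.08, Dave: $5929.95, Eve: $5929.95

Alice: $7624.22, Bob: $5082.81, Carol: $6777.08, Dave: $5929.95, Eve: $5929.95


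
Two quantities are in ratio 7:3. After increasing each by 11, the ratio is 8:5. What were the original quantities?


Let A = 7k, B = 3k.
(7k + 11) / (3k + 11) = 8/5
Cross-multiply: 5(7k + 11) = 8(3k + 11)
35k + 55 = 24k + 88
35k - 24k = 88 - 55
11k = 33
k = 33/11 = 3
A = 7×3 = 21, B = 3×3 = 9
= A = 21, B = 9

A = 21, B = 9


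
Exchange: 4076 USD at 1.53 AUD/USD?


Amount × rate = 4076 × 1.53
= 6236.28 AUD

6236.28 AUD


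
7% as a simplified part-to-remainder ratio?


7% means 7 parts out of 100; remainder = 93
Part : remainder = 7:93
GCD = 1
= 7:93

7:93


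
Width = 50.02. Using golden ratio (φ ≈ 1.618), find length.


φ = (1 + √5) / 2 ≈ 1.618
Length = width × φ = 50.02 × 1.618 = 80.93236
≈ 80.93

80.93


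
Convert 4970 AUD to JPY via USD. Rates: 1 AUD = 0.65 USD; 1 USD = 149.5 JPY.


Step 1: 4970 AUD × 0.65 = 3230.50 USD
Step 2: 3230.50 USD × 149.5 = 482959.75 JPY
Implied rate AUD→JPY = 0.65 × 149.5 = 97.1750
= 482959.75 JPY

482959.75 JPY


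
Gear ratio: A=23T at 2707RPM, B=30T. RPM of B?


Gear ratio = 23:30 = 23:30
RPM_B = RPM_A × (teeth_A / teeth_B)
= 2707 × (23/30)
= 2075.4 RPM

2075.4 RPM


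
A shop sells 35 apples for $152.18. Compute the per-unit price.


Unit rate = total / quantity
= 152.18 / 35
= $4.35 per unit

$4.35 per unit


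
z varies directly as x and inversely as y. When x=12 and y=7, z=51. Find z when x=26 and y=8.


z = k·x/y
Solve for k using the known point: k = z·y/x = 51×7/12 = 357/12 = 29.7500
Now evaluate at x=26, y=8:
z = k × 26 / 8 = (357 × 26) / (12 × 8) = 9282/96
= 96.6875

96.6875


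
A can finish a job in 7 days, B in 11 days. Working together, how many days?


Rate of A = 1/7 per day
Rate of B = 1/11 per day
Combined rate = 1/7 + 1/11 = 18/77 ≈ 0.2338 per day
Days = 1 / combined rate = 77/18
≈ 4.28 days

4.28 days


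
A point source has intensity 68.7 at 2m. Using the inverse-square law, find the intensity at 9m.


I₁d₁² = I₂d₂²
I₂ = I₁ × (d₁/d₂)²
= 68.7 × (2/9)²
= 68.7 × 4/81
= 274.8/81
≈ 3.3926

3.3926


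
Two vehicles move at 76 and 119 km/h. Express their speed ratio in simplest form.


Ratio = 76:119
GCD = 1
Simplified = 76:119
Time ratio (same distance) = 119:76
Speed ratio = 76:119

76:119


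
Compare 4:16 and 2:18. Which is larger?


4/16 = 0.2500
2/18 = 0.1111
0.2500 > 0.1111, so 4:16 is greater
= 4:16

4:16


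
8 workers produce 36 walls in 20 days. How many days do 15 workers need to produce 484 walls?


Days ∝ work / workers, so d₂ = d₁ × (m₁/m₂) × (w₂/w₁)
Workers factor (inverse): 8/15 ≈ 0.5333
Work factor (direct): 484/36 ≈ 13.4444
d₂ = 20 × 8/15 × 484/36 = (20 × 8 × 484) / (15 × 36) = 77440/540
≈ 143.41 days

143.41 days


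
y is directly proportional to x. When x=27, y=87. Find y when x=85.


Direct proportion: y/x = constant
k = 87/27 ≈ 3.2222
y₂ = k × 85 = 87 × 85 / 27 = 7395/27
≈ 273.89

273.89


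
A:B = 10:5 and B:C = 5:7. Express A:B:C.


Match B: multiply A:B by 5 → 50:25
Multiply B:C by 5 → 25:35
Combined: 50:25:35
GCD = 5
= 10:5:7

10:5:7


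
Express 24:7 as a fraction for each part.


Total parts = 24 + 7 = 31
First part: 24/31 = 24/31
Second part: 7/31 = 7/31
= 24/31 and 7/31

24/31 and 7/31


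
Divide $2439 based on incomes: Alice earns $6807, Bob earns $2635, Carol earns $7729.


Total income = 6807 + 2635 + 7729 = $17171
Alice: $2439 × 6807/17171 = $966.88
Bob: $2439 × 2635/17171 = $374.28
Carol: $2439 × 7729/17171 = $1097.84
= Alice: $966.88, Bob: $374.28, Carol: $1097.84

Alice: $966.88, Bob: $374.28, Carol: $1097.84


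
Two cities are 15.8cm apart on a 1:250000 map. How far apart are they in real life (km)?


Real distance = map distance × scale
= 15.8cm × 250000
= 3950000 cm = 39500.0 m
= 39.500 km

39.500 km


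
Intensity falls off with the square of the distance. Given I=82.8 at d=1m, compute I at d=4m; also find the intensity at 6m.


I₁d₁² = I₂d₂²
I at 4m = 82.8 × (1/4)² = 82.8 × 1/16 = 82.8/16 = 5.1750
I at 6m = 82.8 × (1/6)² = 82.8 × 1/36 = 82.8/36 = 2.3000
= 5.1750 and 2.3000

5.1750 and 2.3000


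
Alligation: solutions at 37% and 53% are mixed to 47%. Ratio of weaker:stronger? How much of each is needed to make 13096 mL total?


Let x parts of 37% mix with y parts of 53%.
37x + 53y = 47(x + y)
37x + 53y = 47x + 47y
x(37 - 47) = y(47 - 53)
x/y = (53 - 47)/(47 - 37) = 6/10
Simplify: 3:5
Total parts = 8; one part = 13096/8 = 1637.00 mL
37% solution: 3×1637.00 = 4911.00 mL
53% solution: 5×1637.00 = 8185.00 mL
= ratio 3:5; 4911.00 mL and 8185.00 mL

ratio 3:5; 4911.00 mL and 8185.00 mL


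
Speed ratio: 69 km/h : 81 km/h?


Ratio = 69:81
GCD = 3
Simplified = 23:27
Time ratio (same distance) = 27:23
Speed ratio = 23:27

23:27


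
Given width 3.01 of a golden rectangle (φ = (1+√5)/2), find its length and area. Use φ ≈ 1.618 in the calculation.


φ = (1 + √5) / 2 ≈ 1.618
Length = width × φ = 3.01 × 1.618 = 4.87018
≈ 4.87
Area = width × length = 3.01 × 4.87018 = 14.6592418 ≈ 14.66
= Length: 4.87, Area: 14.66

Length: 4.87, Area: 14.66


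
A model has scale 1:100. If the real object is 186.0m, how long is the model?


Model size = real / scale
= 186.0 / 100
= 1.8600 m

1.8600 m


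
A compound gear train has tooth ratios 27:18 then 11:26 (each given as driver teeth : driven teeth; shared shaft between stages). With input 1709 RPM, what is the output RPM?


Stage 1: RPM_B = RPM_A × t_A/t_B = 1709 × 27/18 = 46143/18 = 2563.50
B and C share a shaft → RPM_C = RPM_B
Stage 2: RPM_D = RPM_C × t_C/t_D = RPM_A × (t_A×t_C)/(t_B×t_D)
Overall ratio = (27×11)/(18×26) = 297/468
RPM_D = 1709 × 297/468 = 507573/468
≈ 1084.56 RPM

1084.56 RPM


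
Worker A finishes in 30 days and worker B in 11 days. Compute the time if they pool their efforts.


Rate of A = 1/30 per day
Rate of B = 1/11 per day
Combined rate = 1/30 + 1/11 = 41/330 ≈ 0.1242 per day
Days = 1 / combined rate = 330/41
≈ 8.05 days

8.05 days


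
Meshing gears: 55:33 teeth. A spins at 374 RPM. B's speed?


Gear ratio = 55:33 = 5:3
RPM_B = RPM_A × (teeth_A / teeth_B)
= 374 × (55/33)
= 623.3 RPM

623.3 RPM


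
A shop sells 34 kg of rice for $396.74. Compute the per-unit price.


Unit rate = total / quantity
= 396.74 / 34
= $11.67 per unit

$11.67 per unit


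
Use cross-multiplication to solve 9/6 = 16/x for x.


Cross multiply: 9 × x = 6 × 16
9x = 96
x = 96 / 9
= 10.67

10.67


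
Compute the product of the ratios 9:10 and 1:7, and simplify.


Compound ratio = (9×1) : (10×7)
= 9:70
GCD = 1
= 9:70

9:70


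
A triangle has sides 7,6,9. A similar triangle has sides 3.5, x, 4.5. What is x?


Scale factor = 3.5/7 = 0.5
Missing side = 6 × 0.5
= 3.0

3.0


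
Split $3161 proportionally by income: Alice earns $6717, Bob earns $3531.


Total income = 6717 + 3531 = $10248
Alice: $3161 × 6717/10248 = $2071.86
Bob: $3161 × 3531/10248 = $1089.14
= Alice: $2071.86, Bob: $1089.14

Alice: $2071.86, Bob: $1089.14


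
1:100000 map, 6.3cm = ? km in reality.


Real distance = map distance × scale
= 6.3cm × 100000
= 630000 cm = 6300.0 m
= 6.300 km

6.300 km


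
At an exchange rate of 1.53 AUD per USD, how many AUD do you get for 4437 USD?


Amount × rate = 4437 × 1.53
= 6788.61 AUD

6788.61 AUD


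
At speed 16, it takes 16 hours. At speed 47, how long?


Inverse proportion: x × y = constant
k = 16 × 16 = 256
y₂ = k / 47 = 256 / 47
= 5.45

5.45


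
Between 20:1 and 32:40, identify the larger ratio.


20/1 = 20.0000
32/40 = 0.8000
20.0000 > 0.8000, so 20:1 is greater
= 20:1

20:1


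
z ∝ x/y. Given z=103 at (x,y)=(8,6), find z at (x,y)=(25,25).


z = k·x/y
Solve for k using the known point: k = z·y/x = 103×6/8 = 618/8 = 77.2500
Now evaluate at x=25, y=25:
z = k × 25 / 25 = (618 × 25) / (8 × 25) = 15450/200
= 77.2500

77.2500


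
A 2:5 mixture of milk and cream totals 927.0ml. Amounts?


Total parts = 2 + 5 = 7
milk: 927.0 × 2/7 = 264.9ml
cream: 927.0 × 5/7 = 662.1ml
= 264.9ml and 662.1ml

264.9ml and 662.1ml


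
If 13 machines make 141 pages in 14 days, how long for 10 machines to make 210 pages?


Days ∝ work / workers, so d₂ = d₁ × (m₁/m₂) × (w₂/w₁)
Workers factor (inverse): 13/10 = 1.3000
Work factor (direct): 210/141 ≈ 1.4894
d₂ = 14 × 13/10 × 210/141 = (14 × 13 × 210) / (10 × 141) = 38220/1410
≈ 27.11 days

27.11 days


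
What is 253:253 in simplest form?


GCD(253, 253) = 253
253/253 : 253/253
= 1:1

1:1


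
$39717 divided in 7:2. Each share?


Total parts = 7 + 2 = 9
Part 1: 39717 × 7/9 = 30891.00
Part 2: 39717 × 2/9 = 8826.00
= Part 1: $30891.00, Part 2: $8826.00

Part 1: $30891.00, Part 2: $8826.00


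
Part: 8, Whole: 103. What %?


Percentage = (part / whole) × 100
= (8 / 103) × 100
≈ 7.77%

7.77%


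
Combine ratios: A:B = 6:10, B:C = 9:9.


Match B: multiply A:B by 9 → 54:90
Multiply B:C by 10 → 90:90
Combined: 54:90:90
GCD = 18
= 3:5:5

3:5:5


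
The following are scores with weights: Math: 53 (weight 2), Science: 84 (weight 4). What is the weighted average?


Numerator = 53×2 + 84×4
= 106 + 336
= 442
Total weight = 6
Weighted avg = 442/6
= 73.67

73.67


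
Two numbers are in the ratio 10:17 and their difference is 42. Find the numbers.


Let A = 10k, B = 17k.
17k - 10k = 42
7k = 42 → k = 42/7 = 6
A = 10×6 = 60, B = 17×6 = 102
= A = 60, B = 102

A = 60, B = 102


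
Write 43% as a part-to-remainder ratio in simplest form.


43% means 43 parts out of 100; remainder = 57
Part : remainder = 43:57
GCD = 1
= 43:57

43:57


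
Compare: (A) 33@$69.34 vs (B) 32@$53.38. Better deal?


Deal A: $69.34/33 = $2.1012/unit
Deal B: $53.38/32 = $1.6681/unit
B is cheaper per unit
= Deal B

Deal B


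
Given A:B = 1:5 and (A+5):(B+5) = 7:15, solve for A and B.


Let A = 1k, B = 5k.
(1k + 5) / (5k + 5) = 7/15
Cross-multiply: 15(1k + 5) = 7(5k + 5)
15k + 75 = 35k + 35
15k - 35k = 35 - 75
-20k = -40
k = -40/-20 = 2
A = 1×2 = 2, B = 5×2 = 10
= A = 2, B = 10

A = 2, B = 10


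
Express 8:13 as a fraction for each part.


Total parts = 8 + 13 = 21
First part: 8/21 = 8/21
Second part: 13/21 = 13/21
= 8/21 and 13/21

8/21 and 13/21


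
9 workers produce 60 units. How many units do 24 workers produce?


Direct proportion: y/x = constant
k = 60/9 ≈ 6.6667
y₂ = k × 24 = 60 × 24 / 9 = 1440/9
= 160.00

160.00


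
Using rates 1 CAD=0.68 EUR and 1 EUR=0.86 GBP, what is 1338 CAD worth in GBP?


Step 1: 1338 CAD × 0.68 = 909.84 EUR
Step 2: 909.84 EUR × 0.86 = 782.46 GBP
Implied rate CAD→GBP = 0.68 × 0.86 = 0.5848
= 782.46 GBP

782.46 GBP


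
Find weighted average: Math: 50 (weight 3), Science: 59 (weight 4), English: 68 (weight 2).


Numerator = 50×3 + 59×4 + 68×2
= 150 + 236 + 136
= 522
Total weight = 9
Weighted avg = 522/9
= 58.00

58.00


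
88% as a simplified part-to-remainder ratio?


88% means 88 parts out of 100; remainder = 12
Part : remainder = 88:12
GCD = 4
= 22:3

22:3


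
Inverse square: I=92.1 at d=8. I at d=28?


I₁d₁² = I₂d₂²
I₂ = I₁ × (d₁/d₂)²
= 92.1 × (8/28)²
= 92.1 × 64/784
= 5894.4/784
≈ 7.5184

7.5184


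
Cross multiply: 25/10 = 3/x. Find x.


Cross multiply: 25 × x = 10 × 3
25x = 30
x = 30 / 25
= 1.20

1.20


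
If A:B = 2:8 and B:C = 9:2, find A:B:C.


Match B: multiply A:B by 9 → 18:72
Multiply B:C by 8 → 72:16
Combined: 18:72:16
GCD = 2
= 9:36:8

9:36:8


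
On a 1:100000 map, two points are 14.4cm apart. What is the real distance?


Real distance = map distance × scale
= 14.4cm × 100000
= 1440000 cm = 14400.0 m
= 14.400 km

14.400 km


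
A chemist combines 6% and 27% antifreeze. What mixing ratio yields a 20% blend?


Let x parts of 6% mix with y parts of 27%.
6x + 27y = 20(x + y)
6x + 27y = 20x + 20y
x(6 - 20) = y(20 - 27)
x/y = (27 - 20)/(20 - 6) = 7/14
Simplify: 1:2
= 1:2

1:2


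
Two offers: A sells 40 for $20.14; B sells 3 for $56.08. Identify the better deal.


Deal A: $20.14/40 = $0.5035/unit
Deal B: $56.08/3 = $18.6933/unit
A is cheaper per unit
= Deal A

Deal A


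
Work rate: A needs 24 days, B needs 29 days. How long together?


Rate of A = 1/24 per day
Rate of B = 1/29 per day
Combined rate = 1/24 + 1/29 = 53/696 ≈ 0.0761 per day
Days = 1 / combined rate = 696/53
≈ 13.13 days

13.13 days


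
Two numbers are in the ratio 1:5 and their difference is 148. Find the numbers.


Let A = 1k, B = 5k.
5k - 1k = 148
4k = 148 → k = 148/4 = 37
A = 1×37 = 37, B = 5×37 = 185
= A = 37, B = 185

A = 37, B = 185


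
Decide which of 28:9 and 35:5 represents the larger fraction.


28/9 = 3.1111
35/5 = 7.0000
3.1111 < 7.0000, so 28:9 is less
= 35:5

35:5


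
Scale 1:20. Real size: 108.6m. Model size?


Model size = real / scale
= 108.6 / 20
= 5.4300 m

5.4300 m


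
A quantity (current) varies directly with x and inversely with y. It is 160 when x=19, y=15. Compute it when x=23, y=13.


z = k·x/y
Solve for k using the known point: k = z·y/x = 160×15/19 = 2400/19 ≈ 126.3158
Now evaluate at x=23, y=13:
z = k × 23 / 13 = (2400 × 23) / (19 × 13) = 55200/247
≈ 223.4818

223.4818


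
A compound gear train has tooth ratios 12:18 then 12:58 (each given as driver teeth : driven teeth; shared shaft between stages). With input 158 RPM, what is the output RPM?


Stage 1: RPM_B = RPM_A × t_A/t_B = 158 × 12/18 = 1896/18 ≈ 105.33
B and C share a shaft → RPM_C = RPM_B
Stage 2: RPM_D = RPM_C × t_C/t_D = RPM_A × (t_A×t_C)/(t_B×t_D)
Overall ratio = (12×12)/(18×58) = 144/1044
RPM_D = 158 × 144/1044 = 22752/1044
≈ 21.79 RPM

21.79 RPM


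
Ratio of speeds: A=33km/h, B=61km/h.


Ratio = 33:61
GCD = 1
Simplified = 33:61
Time ratio (same distance) = 61:33
Speed ratio = 33:61

33:61


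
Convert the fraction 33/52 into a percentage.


Percentage = (part / whole) × 100
= (33 / 52) × 100
≈ 63.46%

63.46%


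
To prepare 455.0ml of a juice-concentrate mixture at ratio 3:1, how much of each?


Total parts = 3 + 1 = 4
juice: 455.0 × 3/4 = 341.3ml
concentrate: 455.0 × 1/4 = 113.8ml
= 341.3ml and 113.8ml

341.3ml and 113.8ml


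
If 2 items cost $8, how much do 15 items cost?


Direct proportion: y/x = constant
k = 8/2 = 4.0000
y₂ = k × 15 = 8 × 15 / 2 = 120/2
= 60.00

60.00


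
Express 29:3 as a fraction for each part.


Total parts = 29 + 3 = 32
First part: 29/32 = 29/32
Second part: 3/32 = 3/32
= 29/32 and 3/32

29/32 and 3/32


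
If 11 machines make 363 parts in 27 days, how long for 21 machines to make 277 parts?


Days ∝ work / workers, so d₂ = d₁ × (m₁/m₂) × (w₂/w₁)
Workers factor (inverse): 11/21 ≈ 0.5238
Work factor (direct): 277/363 ≈ 0.7631
d₂ = 27 × 11/21 × 277/363 = (27 × 11 × 277) / (21 × 363) = 82269/7623
≈ 10.79 days

10.79 days


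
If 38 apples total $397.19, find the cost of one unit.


Unit rate = total / quantity
= 397.19 / 38
= $10.45 per unit

$10.45 per unit


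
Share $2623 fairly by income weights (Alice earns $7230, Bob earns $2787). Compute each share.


Total income = 7230 + 2787 = $10017
Alice: $2623 × 7230/10017 = $1893.21
Bob: $2623 × 2787/10017 = $729.79
= Alice: $1893.21, Bob: $729.79

Alice: $1893.21, Bob: $729.79


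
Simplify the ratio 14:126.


GCD(14, 126) = 14
14/14 : 126/14
= 1:9

1:9


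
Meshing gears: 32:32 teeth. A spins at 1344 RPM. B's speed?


Gear ratio = 32:32 = 1:1
RPM_B = RPM_A × (teeth_A / teeth_B)
= 1344 × (32/32)
= 1344.0 RPM

1344.0 RPM


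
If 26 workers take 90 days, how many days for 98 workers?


Inverse proportion: x × y = constant
k = 26 × 90 = 2340
y₂ = k / 98 = 2340 / 98
= 23.88

23.88


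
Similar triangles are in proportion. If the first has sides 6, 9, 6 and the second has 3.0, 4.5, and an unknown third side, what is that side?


Scale factor = 3.0/6 = 0.5
Missing side = 6 × 0.5
= 3.0

3.0


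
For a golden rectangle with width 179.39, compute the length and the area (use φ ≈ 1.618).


φ = (1 + √5) / 2 ≈ 1.618
Length = width × φ = 179.39 × 1.618 = 290.25302
≈ 290.25
Area = width × length = 179.39 × 290.25302 = 52068.4892578 ≈ 52068.49
= Length: 290.25, Area: 52068.49

Length: 290.25, Area: 52068.49


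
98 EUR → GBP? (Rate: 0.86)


Amount × rate = 98 × 0.86
= 84.28 GBP

84.28 GBP


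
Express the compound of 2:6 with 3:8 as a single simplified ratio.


Compound ratio = (2×3) : (6×8)
= 6:48
GCD = 6
= 1:8

1:8


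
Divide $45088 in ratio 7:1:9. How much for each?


Total parts = 7 + 1 + 9 = 17
Part 1: 45088 × 7/17 = 18565.65
Part 2: 45088 × 1/17 = 2652.24
Part 3: 45088 × 9/17 = 23870.12
= Part 1: $18565.65, Part 2: $2652.24, Part 3: $23870.12

Part 1: $18565.65, Part 2: $2652.24, Part 3: $23870.12


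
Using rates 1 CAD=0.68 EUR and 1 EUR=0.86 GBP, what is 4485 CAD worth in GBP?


Step 1: 4485 CAD × 0.68 = 3049.80 EUR
Step 2: 3049.80 EUR × 0.86 = 2622.83 GBP
Implied rate CAD→GBP = 0.68 × 0.86 = 0.5848
= 2622.83 GBP

2622.83 GBP


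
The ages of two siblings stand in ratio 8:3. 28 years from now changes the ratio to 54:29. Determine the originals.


Let A = 8k, B = 3k.
(8k + 28) / (3k + 28) = 54/29
Cross-multiply: 29(8k + 28) = 54(3k + 28)
232k + 812 = 162k + 1512
232k - 162k = 1512 - 812
70k = 700
k = 700/70 = 10
A = 8×10 = 80, B = 3×10 = 30
= A = 80, B = 30

A = 80, B = 30


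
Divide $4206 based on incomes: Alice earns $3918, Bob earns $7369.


Total income = 3918 + 7369 = $11287
Alice: $4206 × 3918/11287 = $1460.01
Bob: $4206 × 7369/11287 = $2745.99
= Alice: $1460.01, Bob: $2745.99

Alice: $1460.01, Bob: $2745.99


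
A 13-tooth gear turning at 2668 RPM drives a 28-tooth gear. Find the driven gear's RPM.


Gear ratio = 13:28 = 13:28
RPM_B = RPM_A × (teeth_A / teeth_B)
= 2668 × (13/28)
= 1238.7 RPM

1238.7 RPM


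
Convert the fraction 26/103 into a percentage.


Percentage = (part / whole) × 100
= (26 / 103) × 100
≈ 25.24%

25.24%


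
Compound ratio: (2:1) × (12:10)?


Compound ratio = (2×12) : (1×10)
= 24:10
GCD = 2
= 12:5

12:5


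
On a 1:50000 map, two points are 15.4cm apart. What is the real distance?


Real distance = map distance × scale
= 15.4cm × 50000
= 770000 cm = 7700.0 m
= 7.700 km

7.700 km


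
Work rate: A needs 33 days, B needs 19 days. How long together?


Rate of A = 1/33 per day
Rate of B = 1/19 per day
Combined rate = 1/33 + 1/19 = 52/627 ≈ 0.0829 per day
Days = 1 / combined rate = 627/52
≈ 12.06 days

12.06 days


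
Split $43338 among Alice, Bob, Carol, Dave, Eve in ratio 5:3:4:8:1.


Total parts = 5 + 3 + 4 + 8 + 1 = 21
Alice: 43338 × 5/21 = 10318.57
Bob: 43338 × 3/21 = 6191.14
Carol: 43338 × 4/21 = 8254.86
Dave: 43338 × 8/21 = 16509.71
Eve: 43338 × 1/21 = 2063.71
= Alice: $10318.57, Bob: $6191.14, Carol: $8254.86, Dave: $16509.71, Eve: $2063.71

Alice: $10318.57, Bob: $6191.14, Carol: $8254.86, Dave: $16509.71, Eve: $2063.71


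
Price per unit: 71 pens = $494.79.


Unit rate = total / quantity
= 494.79 / 71
= $6.97 per unit

$6.97 per unit


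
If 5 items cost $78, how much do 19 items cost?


Direct proportion: y/x = constant
k = 78/5 = 15.6000
y₂ = k × 19 = 78 × 19 / 5 = 1482/5
= 296.40

296.40


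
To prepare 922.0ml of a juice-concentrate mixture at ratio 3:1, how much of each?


Total parts = 3 + 1 = 4
juice: 922.0 × 3/4 = 691.5ml
concentrate: 922.0 × 1/4 = 230.5ml
= 691.5ml and 230.5ml

691.5ml and 230.5ml


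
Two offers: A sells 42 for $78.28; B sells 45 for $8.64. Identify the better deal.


Deal A: $78.28/42 = $1.8638/unit
Deal B: $8.64/45 = $0.1920/unit
B is cheaper per unit
= Deal B

Deal B


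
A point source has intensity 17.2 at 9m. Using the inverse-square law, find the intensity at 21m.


I₁d₁² = I₂d₂²
I₂ = I₁ × (d₁/d₂)²
= 17.2 × (9/21)²
= 17.2 × 81/441
= 1393.2/441
≈ 3.1592

3.1592


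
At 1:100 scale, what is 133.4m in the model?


Model size = real / scale
= 133.4 / 100
= 1.3340 m

1.3340 m


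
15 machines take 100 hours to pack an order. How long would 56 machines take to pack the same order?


Inverse proportion: x × y = constant
k = 15 × 100 = 1500
y₂ = k / 56 = 1500 / 56
= 26.79

26.79


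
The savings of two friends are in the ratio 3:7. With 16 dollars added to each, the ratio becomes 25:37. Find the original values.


Let A = 3k, B = 7k.
(3k + 16) / (7k + 16) = 25/37
Cross-multiply: 37(3k + 16) = 25(7k + 16)
111k + 592 = 175k + 400
111k - 175k = 400 - 592
-64k = -192
k = -192/-64 = 3
A = 3×3 = 9, B = 7×3 = 21
= A = 9, B = 21

A = 9, B = 21


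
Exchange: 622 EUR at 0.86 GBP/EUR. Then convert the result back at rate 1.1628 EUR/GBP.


Amount × rate = 622 × 0.86 = 534.92 GBP
Round-trip: 534.92 × 1.1628 = 622.00 EUR
= 534.92 GBP, then 622.00 EUR

534.92 GBP, then 622.00 EUR


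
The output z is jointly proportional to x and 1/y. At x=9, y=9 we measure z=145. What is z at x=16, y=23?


z = k·x/y
Solve for k using the known point: k = z·y/x = 145×9/9 = 1305/9 = 145.0000
Now evaluate at x=16, y=23:
z = k × 16 / 23 = (1305 × 16) / (9 × 23) = 20880/207
≈ 100.8696

100.8696


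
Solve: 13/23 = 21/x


Cross multiply: 13 × x = 23 × 21
13x = 483
x = 483 / 13
= 37.15

37.15


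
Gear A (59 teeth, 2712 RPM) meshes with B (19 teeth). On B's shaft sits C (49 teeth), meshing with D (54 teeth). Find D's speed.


Stage 1: RPM_B = RPM_A × t_A/t_B = 2712 × 59/19 = 160008/19 ≈ 8421.47
B and C share a shaft → RPM_C = RPM_B
Stage 2: RPM_D = RPM_C × t_C/t_D = RPM_A × (t_A×t_C)/(t_B×t_D)
Overall ratio = (59×49)/(19×54) = 2891/1026
RPM_D = 2712 × 2891/1026 = 7840392/1026
≈ 7641.71 RPM

7641.71 RPM


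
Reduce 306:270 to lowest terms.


GCD(306, 270) = 18
306/18 : 270/18
= 17:15

17:15


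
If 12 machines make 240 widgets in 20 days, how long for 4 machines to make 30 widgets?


Days ∝ work / workers, so d₂ = d₁ × (m₁/m₂) × (w₂/w₁)
Workers factor (inverse): 12/4 = 3.0000
Work factor (direct): 30/240 = 0.1250
d₂ = 20 × 12/4 × 30/240 = (20 × 12 × 30) / (4 × 240) = 7200/960
= 7.50 days

7.50 days


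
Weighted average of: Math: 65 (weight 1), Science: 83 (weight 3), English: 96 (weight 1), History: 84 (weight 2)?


Numerator = 65×1 + 83×3 + 96×1 + 84×2
= 65 + 249 + 96 + 168
= 578
Total weight = 7
Weighted avg = 578/7
= 82.57

82.57


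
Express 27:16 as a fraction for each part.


Total parts = 27 + 16 = 43
First part: 27/43 = 27/43
Second part: 16/43 = 16/43
= 27/43 and 16/43

27/43 and 16/43


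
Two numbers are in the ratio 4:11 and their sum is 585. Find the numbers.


Let A = 4k, B = 11k.
4k + 11k = 585
15k = 585 → k = 585/15 = 39
A = 4×39 = 156, B = 11×39 = 429
= A = 156, B = 429

A = 156, B = 429


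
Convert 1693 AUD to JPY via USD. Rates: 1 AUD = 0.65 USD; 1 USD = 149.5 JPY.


Step 1: 1693 AUD × 0.65 = 1100.45 USD
Step 2: 1100.45 USD × 149.5 = 164517.28 JPY
Implied rate AUD→JPY = 0.65 × 149.5 = 97.1750
= 164517.28 JPY

164517.28 JPY


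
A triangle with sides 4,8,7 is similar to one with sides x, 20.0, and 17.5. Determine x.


Scale factor = 20.0/8 = 2.5
Missing side = 4 × 2.5
= 10.0

10.0


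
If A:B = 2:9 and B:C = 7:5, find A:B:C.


Match B: multiply A:B by 7 → 14:63
Multiply B:C by 9 → 63:45
Combined: 14:63:45
GCD = 1
= 14:63:45

14:63:45


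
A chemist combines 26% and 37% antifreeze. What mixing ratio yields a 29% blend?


Let x parts of 26% mix with y parts of 37%.
26x + 37y = 29(x + y)
26x + 37y = 29x + 29y
x(26 - 29) = y(29 - 37)
x/y = (37 - 29)/(29 - 26) = 8/3
Simplify: 8:3
= 8:3

8:3


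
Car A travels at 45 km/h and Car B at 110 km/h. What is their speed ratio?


Ratio = 45:110
GCD = 5
Simplified = 9:22
Time ratio (same distance) = 22:9
Speed ratio = 9:22

9:22


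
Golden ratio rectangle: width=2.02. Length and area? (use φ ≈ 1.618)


φ = (1 + √5) / 2 ≈ 1.618
Length = width × φ = 2.02 × 1.618 = 3.26836
≈ 3.27
Area = width × length = 2.02 × 3.26836 = 6.6020872 ≈ 6.60
= Length: 3.27, Area: 6.60

Length: 3.27, Area: 6.60


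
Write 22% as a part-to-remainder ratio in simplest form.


22% means 22 parts out of 100; remainder = 78
Part : remainder = 22:78
GCD = 2
= 11:39

11:39


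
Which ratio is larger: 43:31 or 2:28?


43/31 = 1.3871
2/28 = 0.0714
1.3871 > 0.0714, so 43:31 is greater
= 43:31

43:31


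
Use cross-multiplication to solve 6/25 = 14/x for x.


Cross multiply: 6 × x = 25 × 14
6x = 350
x = 350 / 6
= 58.33

58.33


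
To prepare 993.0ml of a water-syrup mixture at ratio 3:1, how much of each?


Total parts = 3 + 1 = 4
water: 993.0 × 3/4 = 744.8ml
syrup: 993.0 × 1/4 = 248.3ml
= 744.8ml and 248.3ml

744.8ml and 248.3ml


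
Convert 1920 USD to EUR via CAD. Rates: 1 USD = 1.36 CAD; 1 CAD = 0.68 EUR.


Step 1: 1920 USD × 1.36 = 2611.20 CAD
Step 2: 2611.20 CAD × 0.68 = 1775.62 EUR
Implied rate USD→EUR = 1.36 × 0.68 = 0.9248
= 1775.62 EUR

1775.62 EUR


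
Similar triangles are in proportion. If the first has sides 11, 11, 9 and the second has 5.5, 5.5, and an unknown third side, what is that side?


Scale factor = 5.5/11 = 0.5
Missing side = 9 × 0.5
= 4.5

4.5


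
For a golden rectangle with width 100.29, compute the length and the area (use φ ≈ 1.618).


φ = (1 + √5) / 2 ≈ 1.618
Length = width × φ = 100.29 × 1.618 = 162.26922
≈ 162.27
Area = width × length = 100.29 × 162.26922 = 16273.9800738 ≈ 16273.98
= Length: 162.27, Area: 16273.98

Length: 162.27, Area: 16273.98


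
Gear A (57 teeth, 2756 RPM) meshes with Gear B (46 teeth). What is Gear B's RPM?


Gear ratio = 57:46 = 57:46
RPM_B = RPM_A × (teeth_A / teeth_B)
= 2756 × (57/46)
= 3415.0 RPM

3415.0 RPM


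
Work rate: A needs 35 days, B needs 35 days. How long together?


Rate of A = 1/35 per day
Rate of B = 1/35 per day
Combined rate = 1/35 + 1/35 = 70/1225 ≈ 0.0571 per day
Days = 1 / combined rate = 1225/70
= 17.50 days

17.50 days


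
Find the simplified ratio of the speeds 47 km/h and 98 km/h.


Ratio = 47:98
GCD = 1
Simplified = 47:98
Time ratio (same distance) = 98:47
Speed ratio = 47:98

47:98


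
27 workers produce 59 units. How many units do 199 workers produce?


Direct proportion: y/x = constant
k = 59/27 ≈ 2.1852
y₂ = k × 199 = 59 × 199 / 27 = 11741/27
≈ 434.85

434.85


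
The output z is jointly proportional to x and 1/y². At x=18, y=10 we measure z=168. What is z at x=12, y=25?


z = k·x/y²
Solve for k using the known point: k = z·y²/x = 168×100/18 = 16800/18 ≈ 933.3333
Now evaluate at x=12, y=25:
z = k × 12 / 625 = (16800 × 12) / (18 × 625) = 201600/11250
= 17.9200

17.9200


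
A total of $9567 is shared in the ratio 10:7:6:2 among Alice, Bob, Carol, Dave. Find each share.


Total parts = 10 + 7 + 6 + 2 = 25
Alice: 9567 × 10/25 = 3826.80
Bob: 9567 × 7/25 = 2678.76
Carol: 9567 × 6/25 = 2296.08
Dave: 9567 × 2/25 = 765.36
= Alice: $3826.80, Bob: $2678.76, Carol: $2296.08, Dave: $765.36

Alice: $3826.80, Bob: $2678.76, Carol: $2296.08, Dave: $765.36


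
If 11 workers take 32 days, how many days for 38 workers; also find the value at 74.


Inverse proportion: x × y = constant
k = 11 × 32 = 352
At x=38: k/38 = 9.26
At x=74: k/74 = 4.76
= 9.26 and 4.76

9.26 and 4.76


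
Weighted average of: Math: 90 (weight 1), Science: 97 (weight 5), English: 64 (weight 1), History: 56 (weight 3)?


Numerator = 90×1 + 97×5 + 64×1 + 56×3
= 90 + 485 + 64 + 168
= 807
Total weight = 10
Weighted avg = 807/10
= 80.70

80.70


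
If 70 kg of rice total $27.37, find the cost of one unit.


Unit rate = total / quantity
= 27.37 / 70
= $0.39 per unit

$0.39 per unit


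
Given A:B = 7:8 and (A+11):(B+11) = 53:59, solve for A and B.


Let A = 7k, B = 8k.
(7k + 11) / (8k + 11) = 53/59
Cross-multiply: 59(7k + 11) = 53(8k + 11)
413k + 649 = 424k + 583
413k - 424k = 583 - 649
-11k = -66
k = -66/-11 = 6
A = 7×6 = 42, B = 8×6 = 48
= A = 42, B = 48

A = 42, B = 48


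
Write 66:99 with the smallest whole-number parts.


GCD(66, 99) = 33
66/33 : 99/33
= 2:3

2:3


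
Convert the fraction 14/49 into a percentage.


Percentage = (part / whole) × 100
= (14 / 49) × 100
≈ 28.57%

28.57%


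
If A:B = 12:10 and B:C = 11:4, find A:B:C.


Match B: multiply A:B by 11 → 132:110
Multiply B:C by 10 → 110:40
Combined: 132:110:40
GCD = 2
= 66:55:20

66:55:20


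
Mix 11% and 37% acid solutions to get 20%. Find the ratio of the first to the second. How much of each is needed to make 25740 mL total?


Let x parts of 11% mix with y parts of 37%.
11x + 37y = 20(x + y)
11x + 37y = 20x + 20y
x(11 - 20) = y(20 - 37)
x/y = (37 - 20)/(20 - 11) = 17/9
Simplify: 17:9
Total parts = 26; one part = 25740/26 = 990.00 mL
11% solution: 17×990.00 = 16830.00 mL
37% solution: 9×990.00 = 8910.00 mL
= ratio 17:9; 16830.00 mL and 8910.00 mL

ratio 17:9; 16830.00 mL and 8910.00 mL


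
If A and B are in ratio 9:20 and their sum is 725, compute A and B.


Let A = 9k, B = 20k.
9k + 20k = 725
29k = 725 → k = 725/29 = 25
A = 9×25 = 225, B = 20×25 = 500
= A = 225, B = 500

A = 225, B = 500


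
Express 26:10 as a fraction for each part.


Total parts = 26 + 10 = 36
First part: 26/36 = 13/18
Second part: 10/36 = 5/18
= 13/18 and 5/18

13/18 and 5/18


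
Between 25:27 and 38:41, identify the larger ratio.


25/27 = 0.9259
38/41 = 0.9268
0.9259 < 0.9268, so 25:27 is less
= 38:41

38:41


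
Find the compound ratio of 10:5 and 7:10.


Compound ratio = (10×7) : (5×10)
= 70:50
GCD = 10
= 7:5

7:5


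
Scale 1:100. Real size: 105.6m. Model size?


Model size = real / scale
= 105.6 / 100
= 1.0560 m

1.0560 m


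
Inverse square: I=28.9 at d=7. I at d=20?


I₁d₁² = I₂d₂²
I₂ = I₁ × (d₁/d₂)²
= 28.9 × (7/20)²
= 28.9 × 49/400
= 1416.1/400
≈ 3.5403

3.5403


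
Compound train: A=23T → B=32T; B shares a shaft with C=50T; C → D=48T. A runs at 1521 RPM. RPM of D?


Stage 1: RPM_B = RPM_A × t_A/t_B = 1521 × 23/32 = 34983/32 ≈ 1093.22
B and C share a shaft → RPM_C = RPM_B
Stage 2: RPM_D = RPM_C × t_C/t_D = RPM_A × (t_A×t_C)/(t_B×t_D)
Overall ratio = (23×50)/(32×48) = 1150/1536
RPM_D = 1521 × 1150/1536 = 1749150/1536
≈ 1138.77 RPM

1138.77 RPM


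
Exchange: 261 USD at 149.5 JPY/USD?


Amount × rate = 261 × 149.5
= 39019.50 JPY

39019.50 JPY


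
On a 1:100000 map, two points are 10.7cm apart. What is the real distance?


Real distance = map distance × scale
= 10.7cm × 100000
= 1070000 cm = 10700.0 m
= 10.700 km

10.700 km


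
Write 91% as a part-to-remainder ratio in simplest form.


91% means 91 parts out of 100; remainder = 9
Part : remainder = 91:9
GCD = 1
= 91:9

91:9


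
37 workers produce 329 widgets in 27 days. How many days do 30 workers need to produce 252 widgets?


Days ∝ work / workers, so d₂ = d₁ × (m₁/m₂) × (w₂/w₁)
Workers factor (inverse): 37/30 ≈ 1.2333
Work factor (direct): 252/329 ≈ 0.7660
d₂ = 27 × 37/30 × 252/329 = (27 × 37 × 252) / (30 × 329) = 251748/9870
≈ 25.51 days

25.51 days


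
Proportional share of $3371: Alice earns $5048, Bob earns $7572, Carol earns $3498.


Total income = 5048 + 7572 + 3498 = $16118
Alice: $3371 × 5048/16118 = $1055.76
Bob: $3371 × 7572/16118 = $1583.65
Carol: $3371 × 3498/16118 = $731.59
= Alice: $1055.76, Bob: $1583.65, Carol: $731.59

Alice: $1055.76, Bob: $1583.65, Carol: $731.59


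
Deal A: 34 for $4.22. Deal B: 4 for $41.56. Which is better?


Deal A: $4.22/34 = $0.1241/unit
Deal B: $41.56/4 = $10.3900/unit
A is cheaper per unit
= Deal A

Deal A


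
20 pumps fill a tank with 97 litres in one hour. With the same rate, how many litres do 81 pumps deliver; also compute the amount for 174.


Direct proportion: y/x = constant
k = 97/20 = 4.8500
y at x=81: k × 81 = 97 × 81 / 20 = 7857/20 = 392.85
y at x=174: k × 174 = 97 × 174 / 20 = 16878/20 = 843.90
= 392.85 and 843.90

392.85 and 843.90


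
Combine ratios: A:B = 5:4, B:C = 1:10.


Match B: multiply A:B by 1 → 5:4
Multiply B:C by 4 → 4:40
Combined: 5:4:40
GCD = 1
= 5:4:40

5:4:40


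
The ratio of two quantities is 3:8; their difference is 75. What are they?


Let A = 3k, B = 8k.
8k - 3k = 75
5k = 75 → k = 75/5 = 15
A = 3×15 = 45, B = 8×15 = 120
= A = 45, B = 120

A = 45, B = 120


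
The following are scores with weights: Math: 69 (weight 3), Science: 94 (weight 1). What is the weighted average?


Numerator = 69×3 + 94×1
= 207 + 94
= 301
Total weight = 4
Weighted avg = 301/4
= 75.25

75.25


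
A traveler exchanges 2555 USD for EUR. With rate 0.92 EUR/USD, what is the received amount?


Amount × rate = 2555 × 0.92
= 2350.60 EUR

2350.60 EUR


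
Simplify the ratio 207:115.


GCD(207, 115) = 23
207/23 : 115/23
= 9:5

9:5


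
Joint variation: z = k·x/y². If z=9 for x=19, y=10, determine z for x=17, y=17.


z = k·x/y²
Solve for k using the known point: k = z·y²/x = 9×100/19 = 900/19 ≈ 47.3684
Now evaluate at x=17, y=17:
z = k × 17 / 289 = (900 × 17) / (19 × 289) = 15300/5491
≈ 2.7864

2.7864


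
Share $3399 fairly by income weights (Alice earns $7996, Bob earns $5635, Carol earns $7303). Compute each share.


Total income = 7996 + 5635 + 7303 = $20934
Alice: $3399 × 7996/20934 = $1298.29
Bob: $3399 × 5635/20934 = $914.94
Carol: $3399 × 7303/20934 = $1185.77
= Alice: $1298.29, Bob: $914.94, Carol: $1185.77

Alice: $1298.29, Bob: $914.94, Carol: $1185.77


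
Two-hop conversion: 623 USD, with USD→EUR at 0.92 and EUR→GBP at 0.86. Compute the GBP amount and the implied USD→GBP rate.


Step 1: 623 USD × 0.92 = 573.16 EUR
Step 2: 573.16 EUR × 0.86 = 492.92 GBP
Implied rate USD→GBP = 0.92 × 0.86 = 0.7912
= 492.92 GBP; implied rate 0.7912 GBP/USD

492.92 GBP; implied rate 0.7912 GBP/USD


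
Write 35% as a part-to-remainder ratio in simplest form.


35% means 35 parts out of 100; remainder = 65
Part : remainder = 35:65
GCD = 5
= 7:13

7:13


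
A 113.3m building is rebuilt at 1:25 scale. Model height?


Model size = real / scale
= 113.3 / 25
= 4.5320 m

4.5320 m


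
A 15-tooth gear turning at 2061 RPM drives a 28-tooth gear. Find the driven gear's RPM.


Gear ratio = 15:28 = 15:28
RPM_B = RPM_A × (teeth_A / teeth_B)
= 2061 × (15/28)
= 1104.1 RPM

1104.1 RPM


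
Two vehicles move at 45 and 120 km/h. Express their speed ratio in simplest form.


Ratio = 45:120
GCD = 15
Simplified = 3:8
Time ratio (same distance) = 8:3
Speed ratio = 3:8

3:8


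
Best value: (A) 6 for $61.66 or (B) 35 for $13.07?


Deal A: $61.66/6 = $10.2767/unit
Deal B: $13.07/35 = $0.3734/unit
B is cheaper per unit
= Deal B

Deal B


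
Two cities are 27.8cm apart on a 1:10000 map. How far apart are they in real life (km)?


Real distance = map distance × scale
= 27.8cm × 10000
= 278000 cm = 2780.0 m
= 2.780 km

2.780 km


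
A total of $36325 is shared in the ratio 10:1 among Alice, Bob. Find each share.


Total parts = 10 + 1 = 11
Alice: 36325 × 10/11 = 33022.73
Bob: 36325 × 1/11 = 3302.27
= Alice: $33022.73, Bob: $3302.27

Alice: $33022.73, Bob: $3302.27


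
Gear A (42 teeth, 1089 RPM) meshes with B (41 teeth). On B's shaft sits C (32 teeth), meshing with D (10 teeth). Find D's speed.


Stage 1: RPM_B = RPM_A × t_A/t_B = 1089 × 42/41 = 45738/41 ≈ 1115.56
B and C share a shaft → RPM_C = RPM_B
Stage 2: RPM_D = RPM_C × t_C/t_D = RPM_A × (t_A×t_C)/(t_B×t_D)
Overall ratio = (42×32)/(41×10) = 1344/410
RPM_D = 1089 × 1344/410 = 1463616/410
≈ 3569.80 RPM

3569.80 RPM


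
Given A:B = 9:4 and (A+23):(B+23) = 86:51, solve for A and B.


Let A = 9k, B = 4k.
(9k + 23) / (4k + 23) = 86/51
Cross-multiply: 51(9k + 23) = 86(4k + 23)
459k + 1173 = 344k + 1978
459k - 344k = 1978 - 1173
115k = 805
k = 805/115 = 7
A = 9×7 = 63, B = 4×7 = 28
= A = 63, B = 28

A = 63, B = 28


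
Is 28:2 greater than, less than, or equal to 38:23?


28/2 = 14.0000
38/23 = 1.6522
14.0000 > 1.6522, so 28:2 is greater
= greater than

greater than


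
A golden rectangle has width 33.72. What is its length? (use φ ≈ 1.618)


φ = (1 + √5) / 2 ≈ 1.618
Length = width × φ = 33.72 × 1.618 = 54.55896
≈ 54.56

54.56


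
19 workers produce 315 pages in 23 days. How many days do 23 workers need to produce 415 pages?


Days ∝ work / workers, so d₂ = d₁ × (m₁/m₂) × (w₂/w₁)
Workers factor (inverse): 19/23 ≈ 0.8261
Work factor (direct): 415/315 ≈ 1.3175
d₂ = 23 × 19/23 × 415/315 = (23 × 19 × 415) / (23 × 315) = 181355/7245
≈ 25.03 days

25.03 days


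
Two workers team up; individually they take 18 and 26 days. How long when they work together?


Rate of A = 1/18 per day
Rate of B = 1/26 per day
Combined rate = 1/18 + 1/26 = 44/468 ≈ 0.0940 per day
Days = 1 / combined rate = 468/44
≈ 10.64 days

10.64 days


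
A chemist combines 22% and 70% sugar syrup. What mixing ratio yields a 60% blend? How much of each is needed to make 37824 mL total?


Let x parts of 22% mix with y parts of 70%.
22x + 70y = 60(x + y)
22x + 70y = 60x + 60y
x(22 - 60) = y(60 - 70)
x/y = (70 - 60)/(60 - 22) = 10/38
Simplify: 5:19
Total parts = 24; one part = 37824/24 = 1576.00 mL
22% solution: 5×1576.00 = 7880.00 mL
70% solution: 19×1576.00 = 29944.00 mL
= ratio 5:19; 7880.00 mL and 29944.00 mL

ratio 5:19; 7880.00 mL and 29944.00 mL


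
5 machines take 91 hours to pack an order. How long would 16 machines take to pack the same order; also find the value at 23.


Inverse proportion: x × y = constant
k = 5 × 91 = 455
At x=16: k/16 = 28.44
At x=23: k/23 = 19.78
= 28.44 and 19.78

28.44 and 19.78


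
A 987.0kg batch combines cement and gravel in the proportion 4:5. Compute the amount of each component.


Total parts = 4 + 5 = 9
cement: 987.0 × 4/9 = 438.7kg
gravel: 987.0 × 5/9 = 548.3kg
= 438.7kg and 548.3kg

438.7kg and 548.3kg


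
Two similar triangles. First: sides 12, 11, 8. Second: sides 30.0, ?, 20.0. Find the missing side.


Scale factor = 30.0/12 = 2.5
Missing side = 11 × 2.5
= 27.5

27.5


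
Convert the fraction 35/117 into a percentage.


Percentage = (part / whole) × 100
= (35 / 117) × 100
≈ 29.91%

29.91%


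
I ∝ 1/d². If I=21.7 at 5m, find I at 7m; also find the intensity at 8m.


I₁d₁² = I₂d₂²
I at 7m = 21.7 × (5/7)² = 21.7 × 25/49 = 542.5/49 ≈ 11.0714
I at 8m = 21.7 × (5/8)² = 21.7 × 25/64 = 542.5/64 ≈ 8.4766
= 11.0714 and 8.4766

11.0714 and 8.4766
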